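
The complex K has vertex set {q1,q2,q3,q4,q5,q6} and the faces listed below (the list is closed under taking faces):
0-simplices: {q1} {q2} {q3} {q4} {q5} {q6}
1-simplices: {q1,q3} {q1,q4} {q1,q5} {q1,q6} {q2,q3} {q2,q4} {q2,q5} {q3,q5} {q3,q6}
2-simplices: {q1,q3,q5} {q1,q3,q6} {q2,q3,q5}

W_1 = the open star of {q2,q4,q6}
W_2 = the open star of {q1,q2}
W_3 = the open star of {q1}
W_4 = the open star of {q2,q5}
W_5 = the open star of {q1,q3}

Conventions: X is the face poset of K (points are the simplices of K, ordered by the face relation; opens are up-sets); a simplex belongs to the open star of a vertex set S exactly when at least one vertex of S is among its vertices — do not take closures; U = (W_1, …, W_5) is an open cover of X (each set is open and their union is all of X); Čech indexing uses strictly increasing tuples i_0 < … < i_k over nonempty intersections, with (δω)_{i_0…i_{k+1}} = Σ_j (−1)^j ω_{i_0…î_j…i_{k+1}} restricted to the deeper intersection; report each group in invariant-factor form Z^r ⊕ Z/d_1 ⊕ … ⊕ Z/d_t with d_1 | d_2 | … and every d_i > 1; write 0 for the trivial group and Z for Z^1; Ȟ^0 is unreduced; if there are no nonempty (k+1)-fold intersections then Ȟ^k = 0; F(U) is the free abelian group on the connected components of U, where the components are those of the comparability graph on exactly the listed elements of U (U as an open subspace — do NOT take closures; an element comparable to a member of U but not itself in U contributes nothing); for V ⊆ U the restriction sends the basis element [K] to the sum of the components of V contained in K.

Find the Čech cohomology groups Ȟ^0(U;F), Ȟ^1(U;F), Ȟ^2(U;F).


Ȟ^0 ≅ Z,  Ȟ^1 ≅ Z,  Ȟ^2 ≅ 0

nerve of the cover:
  W1={{q2},{q4},{q6},{q1,q4},{q1,q6},{q2,q3},{q2,q4},{q2,q5},{q3,q6},{q1,q3,q6},{q2,q3,q5}} W2={{q1},{q2},{q1,q3},{q1,q4},{q1,q5},{q1,q6},{q2,q3},{q2,q4},{q2,q5},{q1,q3,q5},{q1,q3,q6},{q2,q3,q5}} W3={{q1},{q1,q3},{q1,q4},{q1,q5},{q1,q6},{q1,q3,q5},{q1,q3,q6}} W4={{q2},{q5},{q1,q5},{q2,q3},{q2,q4},{q2,q5},{q3,q5},{q1,q3,q5},{q2,q3,q5}} W5={{q1},{q3},{q1,q3},{q1,q4},{q1,q5},{q1,q6},{q2,q3},{q3,q5},{q3,q6},{q1,q3,q5},{q1,q3,q6},{q2,q3,q5}}
  W12={{q2},{q1,q4},{q1,q6},{q2,q3},{q2,q4},{q2,q5},{q1,q3,q6},{q2,q3,q5}} W13={{q1,q4},{q1,q6},{q1,q3,q6}} W14={{q2},{q2,q3},{q2,q4},{q2,q5},{q2,q3,q5}} W15={{q1,q4},{q1,q6},{q2,q3},{q3,q6},{q1,q3,q6},{q2,q3,q5}} W23={{q1},{q1,q3},{q1,q4},{q1,q5},{q1,q6},{q1,q3,q5},{q1,q3,q6}} W24={{q2},{q1,q5},{q2,q3},{q2,q4},{q2,q5},{q1,q3,q5},{q2,q3,q5}} W25={{q1},{q1,q3},{q1,q4},{q1,q5},{q1,q6},{q2,q3},{q1,q3,q5},{q1,q3,q6},{q2,q3,q5}} W34={{q1,q5},{q1,q3,q5}} W35={{q1},{q1,q3},{q1,q4},{q1,q5},{q1,q6},{q1,q3,q5},{q1,q3,q6}} W45={{q1,q5},{q2,q3},{q3,q5},{q1,q3,q5},{q2,q3,q5}}
  W123={{q1,q4},{q1,q6},{q1,q3,q6}} W124={{q2},{q2,q3},{q2,q4},{q2,q5},{q2,q3,q5}} W125={{q1,q4},{q1,q6},{q2,q3},{q1,q3,q6},{q2,q3,q5}} W135={{q1,q4},{q1,q6},{q1,q3,q6}} W145={{q2,q3},{q2,q3,q5}} W234={{q1,q5},{q1,q3,q5}} W235={{q1},{q1,q3},{q1,q4},{q1,q5},{q1,q6},{q1,q3,q5},{q1,q3,q6}} W245={{q1,q5},{q2,q3},{q1,q3,q5},{q2,q3,q5}} W345={{q1,q5},{q1,q3,q5}}
  W1235={{q1,q4},{q1,q6},{q1,q3,q6}} W1245={{q2,q3},{q2,q3,q5}} W2345={{q1,q5},{q1,q3,q5}}
components per intersection:
  W1: {{q2},{q4},{q1,q4},{q2,q3},{q2,q4},{q2,q5},{q2,q3,q5}} {{q6},{q1,q6},{q3,q6},{q1,q3,q6}}
  W2: {{q1},{q1,q3},{q1,q4},{q1,q5},{q1,q6},{q1,q3,q5},{q1,q3,q6}} {{q2},{q2,q3},{q2,q4},{q2,q5},{q2,q3,q5}}
  W3: {{q1},{q1,q3},{q1,q4},{q1,q5},{q1,q6},{q1,q3,q5},{q1,q3,q6}}
  W4: {{q2},{q5},{q1,q5},{q2,q3},{q2,q4},{q2,q5},{q3,q5},{q1,q3,q5},{q2,q3,q5}}
  W5: {{q1},{q3},{q1,q3},{q1,q4},{q1,q5},{q1,q6},{q2,q3},{q3,q5},{q3,q6},{q1,q3,q5},{q1,q3,q6},{q2,q3,q5}}
  W12: {{q2},{q2,q3},{q2,q4},{q2,q5},{q2,q3,q5}} {{q1,q4}} {{q1,q6},{q1,q3,q6}}
  W13: {{q1,q4}} {{q1,q6},{q1,q3,q6}}
  W14: {{q2},{q2,q3},{q2,q4},{q2,q5},{q2,q3,q5}}
  W15: {{q1,q4}} {{q1,q6},{q3,q6},{q1,q3,q6}} {{q2,q3},{q2,q3,q5}}
  W23: {{q1},{q1,q3},{q1,q4},{q1,q5},{q1,q6},{q1,q3,q5},{q1,q3,q6}}
  W24: {{q2},{q2,q3},{q2,q4},{q2,q5},{q2,q3,q5}} {{q1,q5},{q1,q3,q5}}
  W25: {{q1},{q1,q3},{q1,q4},{q1,q5},{q1,q6},{q1,q3,q5},{q1,q3,q6}} {{q2,q3},{q2,q3,q5}}
  W34: {{q1,q5},{q1,q3,q5}}
  W35: {{q1},{q1,q3},{q1,q4},{q1,q5},{q1,q6},{q1,q3,q5},{q1,q3,q6}}
  W45: {{q1,q5},{q2,q3},{q3,q5},{q1,q3,q5},{q2,q3,q5}}
  W123: {{q1,q4}} {{q1,q6},{q1,q3,q6}}
  W124: {{q2},{q2,q3},{q2,q4},{q2,q5},{q2,q3,q5}}
  W125: {{q1,q4}} {{q1,q6},{q1,q3,q6}} {{q2,q3},{q2,q3,q5}}
  W135: {{q1,q4}} {{q1,q6},{q1,q3,q6}}
  W145: {{q2,q3},{q2,q3,q5}}
  W234: {{q1,q5},{q1,q3,q5}}
  W235: {{q1},{q1,q3},{q1,q4},{q1,q5},{q1,q6},{q1,q3,q5},{q1,q3,q6}}
  W245: {{q1,q5},{q1,q3,q5}} {{q2,q3},{q2,q3,q5}}
  W345: {{q1,q5},{q1,q3,q5}}
  W1235: {{q1,q4}} {{q1,q6},{q1,q3,q6}}
  W1245: {{q2,q3},{q2,q3,q5}}
  W2345: {{q1,q5},{q1,q3,q5}}
C dims 7,17,14,4; δ0: rk 6, SNF 1^6; δ1: rk 10, SNF 1^10; δ2: rk 4, SNF 1^4
Ȟ^0 = (7 − 6) − 0 = 1, so Ȟ^0 ≅ Z
Ȟ^1 = (17 − 10) − 6 = 1, so Ȟ^1 ≅ Z
Ȟ^2 = (14 − 4) − 10 = 0, so Ȟ^2 ≅ 0


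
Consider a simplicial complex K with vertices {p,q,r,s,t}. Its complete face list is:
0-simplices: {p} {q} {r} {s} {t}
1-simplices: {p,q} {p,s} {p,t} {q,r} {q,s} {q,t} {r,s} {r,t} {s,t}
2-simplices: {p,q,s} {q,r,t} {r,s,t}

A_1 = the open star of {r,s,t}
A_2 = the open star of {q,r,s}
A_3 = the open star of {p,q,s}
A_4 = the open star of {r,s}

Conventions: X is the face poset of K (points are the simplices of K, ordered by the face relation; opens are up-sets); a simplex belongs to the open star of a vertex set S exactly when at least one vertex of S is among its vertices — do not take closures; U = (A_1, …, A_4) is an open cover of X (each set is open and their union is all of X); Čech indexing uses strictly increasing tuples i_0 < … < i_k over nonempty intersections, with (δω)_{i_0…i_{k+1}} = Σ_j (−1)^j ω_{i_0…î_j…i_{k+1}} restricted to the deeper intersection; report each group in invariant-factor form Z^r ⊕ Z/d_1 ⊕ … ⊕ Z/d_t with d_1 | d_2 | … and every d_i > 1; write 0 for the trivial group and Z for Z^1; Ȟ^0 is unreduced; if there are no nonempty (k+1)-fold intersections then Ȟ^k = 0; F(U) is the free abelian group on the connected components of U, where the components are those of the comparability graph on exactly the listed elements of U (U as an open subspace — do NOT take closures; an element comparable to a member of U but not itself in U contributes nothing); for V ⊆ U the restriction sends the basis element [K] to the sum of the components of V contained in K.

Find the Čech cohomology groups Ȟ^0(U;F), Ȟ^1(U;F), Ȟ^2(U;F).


Ȟ^0 ≅ Z, Ȟ^1 ≅ Z, Ȟ^2 ≅ 0

cover nerve:
  A1={{r},{s},{t},{p,s},{p,t},{q,r},{q,s},{q,t},{r,s},{r,t},{s,t},{p,q,s},{q,r,t},{r,s,t}} A2={{q},{r},{s},{p,q},{p,s},{q,r},{q,s},{q,t},{r,s},{r,t},{s,t},{p,q,s},{q,r,t},{r,s,t}} A3={{p},{q},{s},{p,q},{p,s},{p,t},{q,r},{q,s},{q,t},{r,s},{s,t},{p,q,s},{q,r,t},{r,s,t}} A4={{r},{s},{p,s},{q,r},{q,s},{r,s},{r,t},{s,t},{p,q,s},{q,r,t},{r,s,t}}
  A12={{r},{s},{p,s},{q,r},{q,s},{q,t},{r,s},{r,t},{s,t},{p,q,s},{q,r,t},{r,s,t}} A13={{s},{p,s},{p,t},{q,r},{q,s},{q,t},{r,s},{s,t},{p,q,s},{q,r,t},{r,s,t}} A14={{r},{s},{p,s},{q,r},{q,s},{r,s},{r,t},{s,t},{p,q,s},{q,r,t},{r,s,t}} A23={{q},{s},{p,q},{p,s},{q,r},{q,s},{q,t},{r,s},{s,t},{p,q,s},{q,r,t},{r,s,t}} A24={{r},{s},{p,s},{q,r},{q,s},{r,s},{r,t},{s,t},{p,q,s},{q,r,t},{r,s,t}} A34={{s},{p,s},{q,r},{q,s},{r,s},{s,t},{p,q,s},{q,r,t},{r,s,t}}
  A123={{s},{p,s},{q,r},{q,s},{q,t},{r,s},{s,t},{p,q,s},{q,r,t},{r,s,t}} A124={{r},{s},{p,s},{q,r},{q,s},{r,s},{r,t},{s,t},{p,q,s},{q,r,t},{r,s,t}} A134={{s},{p,s},{q,r},{q,s},{r,s},{s,t},{p,q,s},{q,r,t},{r,s,t}} A234={{s},{p,s},{q,r},{q,s},{r,s},{s,t},{p,q,s},{q,r,t},{r,s,t}}
  A1234={{s},{p,s},{q,r},{q,s},{r,s},{s,t},{p,q,s},{q,r,t},{r,s,t}}
components per intersection:
  A1: {{r},{s},{t},{p,s},{p,t},{q,r},{q,s},{q,t},{r,s},{r,t},{s,t},{p,q,s},{q,r,t},{r,s,t}}
  A2: {{q},{r},{s},{p,q},{p,s},{q,r},{q,s},{q,t},{r,s},{r,t},{s,t},{p,q,s},{q,r,t},{r,s,t}}
  A3: {{p},{q},{s},{p,q},{p,s},{p,t},{q,r},{q,s},{q,t},{r,s},{s,t},{p,q,s},{q,r,t},{r,s,t}}
  A4: {{r},{s},{p,s},{q,r},{q,s},{r,s},{r,t},{s,t},{p,q,s},{q,r,t},{r,s,t}}
  A12: {{r},{s},{p,s},{q,r},{q,s},{q,t},{r,s},{r,t},{s,t},{p,q,s},{q,r,t},{r,s,t}}
  A13: {{s},{p,s},{q,s},{r,s},{s,t},{p,q,s},{r,s,t}} {{p,t}} {{q,r},{q,t},{q,r,t}}
  A14: {{r},{s},{p,s},{q,r},{q,s},{r,s},{r,t},{s,t},{p,q,s},{q,r,t},{r,s,t}}
  A23: {{q},{s},{p,q},{p,s},{q,r},{q,s},{q,t},{r,s},{s,t},{p,q,s},{q,r,t},{r,s,t}}
  A24: {{r},{s},{p,s},{q,r},{q,s},{r,s},{r,t},{s,t},{p,q,s},{q,r,t},{r,s,t}}
  A34: {{s},{p,s},{q,s},{r,s},{s,t},{p,q,s},{r,s,t}} {{q,r},{q,r,t}}
  A123: {{s},{p,s},{q,s},{r,s},{s,t},{p,q,s},{r,s,t}} {{q,r},{q,t},{q,r,t}}
  A124: {{r},{s},{p,s},{q,r},{q,s},{r,s},{r,t},{s,t},{p,q,s},{q,r,t},{r,s,t}}
  A134: {{s},{p,s},{q,s},{r,s},{s,t},{p,q,s},{r,s,t}} {{q,r},{q,r,t}}
  A234: {{s},{p,s},{q,s},{r,s},{s,t},{p,q,s},{r,s,t}} {{q,r},{q,r,t}}
  A1234: {{s},{p,s},{q,s},{r,s},{s,t},{p,q,s},{r,s,t}} {{q,r},{q,r,t}}
C dims 4,9,7,2; δ0: rk 3, SNF 1^3; δ1: rk 5, SNF 1^5; δ2: rk 2, SNF 1^2
Ȟ^0: (4−3)−0=1 ⇒ Z
Ȟ^1: (9−5)−3=1 ⇒ Z
Ȟ^2: (7−2)−5=0 ⇒ 0


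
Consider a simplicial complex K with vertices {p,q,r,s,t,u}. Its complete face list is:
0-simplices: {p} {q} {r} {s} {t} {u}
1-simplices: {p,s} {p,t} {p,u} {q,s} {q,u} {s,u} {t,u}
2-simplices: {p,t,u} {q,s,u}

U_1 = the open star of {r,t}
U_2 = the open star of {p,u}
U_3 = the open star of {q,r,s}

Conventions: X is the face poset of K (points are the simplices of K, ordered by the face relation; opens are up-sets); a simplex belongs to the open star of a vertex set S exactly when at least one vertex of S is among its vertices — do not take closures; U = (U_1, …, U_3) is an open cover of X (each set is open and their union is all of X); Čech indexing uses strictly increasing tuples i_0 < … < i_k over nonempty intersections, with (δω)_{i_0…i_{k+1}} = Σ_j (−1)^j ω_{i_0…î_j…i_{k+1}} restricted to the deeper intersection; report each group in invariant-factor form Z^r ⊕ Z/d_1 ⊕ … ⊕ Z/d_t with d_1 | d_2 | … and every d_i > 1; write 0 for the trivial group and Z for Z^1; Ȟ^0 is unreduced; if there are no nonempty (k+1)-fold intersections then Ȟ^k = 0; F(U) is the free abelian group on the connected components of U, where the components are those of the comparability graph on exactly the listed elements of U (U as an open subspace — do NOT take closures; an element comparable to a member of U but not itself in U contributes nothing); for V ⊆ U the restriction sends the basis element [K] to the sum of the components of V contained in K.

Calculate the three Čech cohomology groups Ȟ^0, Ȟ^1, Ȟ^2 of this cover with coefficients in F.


nonempty overlaps:
  U1={{r},{t},{p,t},{t,u},{p,t,u}} U2={{p},{u},{p,s},{p,t},{p,u},{q,u},{s,u},{t,u},{p,t,u},{q,s,u}} U3={{q},{r},{s},{p,s},{q,s},{q,u},{s,u},{q,s,u}}
  U12={{p,t},{t,u},{p,t,u}} U13={{r}} U23={{p,s},{q,u},{s,u},{q,s,u}}
components per intersection:
  U1: {{r}} {{t},{p,t},{t,u},{p,t,u}}
  U2: {{p},{u},{p,s},{p,t},{p,u},{q,u},{s,u},{t,u},{p,t,u},{q,s,u}}
  U3: {{q},{s},{p,s},{q,s},{q,u},{s,u},{q,s,u}} {{r}}
  U12: {{p,t},{t,u},{p,t,u}}
  U13: {{r}}
  U23: {{p,s}} {{q,u},{s,u},{q,s,u}}
C dims 5,4; δ0: rk 3, SNF 1^3
degree 0: 5−3−0 = 2 → Ȟ^0 ≅ Z^2
degree 1: 4−0−3 = 1 → Ȟ^1 ≅ Z
degree 2: 0−0−0 = 0 → Ȟ^2 ≅ 0

Ȟ^0 = Z^2; Ȟ^1 = Z; Ȟ^2 = 0


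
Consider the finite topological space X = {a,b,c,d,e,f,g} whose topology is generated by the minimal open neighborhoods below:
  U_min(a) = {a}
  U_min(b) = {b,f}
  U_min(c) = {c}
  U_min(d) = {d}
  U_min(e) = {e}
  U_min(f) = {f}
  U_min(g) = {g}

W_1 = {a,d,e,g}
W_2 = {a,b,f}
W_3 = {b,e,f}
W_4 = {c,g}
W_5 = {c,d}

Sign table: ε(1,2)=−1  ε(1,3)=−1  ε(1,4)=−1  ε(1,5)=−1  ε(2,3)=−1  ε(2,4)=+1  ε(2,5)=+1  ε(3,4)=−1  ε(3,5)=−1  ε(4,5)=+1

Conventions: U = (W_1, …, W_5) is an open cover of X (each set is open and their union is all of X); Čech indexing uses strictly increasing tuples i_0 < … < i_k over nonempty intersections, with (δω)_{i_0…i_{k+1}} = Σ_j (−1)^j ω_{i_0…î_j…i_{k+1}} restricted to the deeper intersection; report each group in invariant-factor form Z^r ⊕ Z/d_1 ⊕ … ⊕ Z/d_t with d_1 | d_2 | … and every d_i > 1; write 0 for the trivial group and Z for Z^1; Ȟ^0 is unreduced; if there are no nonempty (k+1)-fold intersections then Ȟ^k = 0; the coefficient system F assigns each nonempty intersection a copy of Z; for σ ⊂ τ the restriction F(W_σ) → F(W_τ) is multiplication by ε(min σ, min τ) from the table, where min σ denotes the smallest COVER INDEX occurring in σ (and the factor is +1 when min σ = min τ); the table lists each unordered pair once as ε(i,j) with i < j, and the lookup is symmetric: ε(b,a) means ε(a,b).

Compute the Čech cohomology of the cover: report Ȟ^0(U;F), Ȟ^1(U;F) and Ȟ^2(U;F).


Ȟ^0(U;F) ≅ 0; Ȟ^1(U;F) ≅ Z ⊕ Z/2; Ȟ^2(U;F) ≅ 0

nerve of the cover:
  W12={a} W13={e} W14={g} W15={d} W23={b,f} W45={c}
C dims 5,6; δ0: rk 5, SNF 1^4·2
Ȟ^0 = (5 − 5) − 0 = 0, so Ȟ^0 ≅ 0
Ȟ^1 = (6 − 0) − 5 = 1 plus torsion [2], so Ȟ^1 ≅ Z ⊕ Z/2
Ȟ^2 = (0 − 0) − 0 = 0, so Ȟ^2 ≅ 0


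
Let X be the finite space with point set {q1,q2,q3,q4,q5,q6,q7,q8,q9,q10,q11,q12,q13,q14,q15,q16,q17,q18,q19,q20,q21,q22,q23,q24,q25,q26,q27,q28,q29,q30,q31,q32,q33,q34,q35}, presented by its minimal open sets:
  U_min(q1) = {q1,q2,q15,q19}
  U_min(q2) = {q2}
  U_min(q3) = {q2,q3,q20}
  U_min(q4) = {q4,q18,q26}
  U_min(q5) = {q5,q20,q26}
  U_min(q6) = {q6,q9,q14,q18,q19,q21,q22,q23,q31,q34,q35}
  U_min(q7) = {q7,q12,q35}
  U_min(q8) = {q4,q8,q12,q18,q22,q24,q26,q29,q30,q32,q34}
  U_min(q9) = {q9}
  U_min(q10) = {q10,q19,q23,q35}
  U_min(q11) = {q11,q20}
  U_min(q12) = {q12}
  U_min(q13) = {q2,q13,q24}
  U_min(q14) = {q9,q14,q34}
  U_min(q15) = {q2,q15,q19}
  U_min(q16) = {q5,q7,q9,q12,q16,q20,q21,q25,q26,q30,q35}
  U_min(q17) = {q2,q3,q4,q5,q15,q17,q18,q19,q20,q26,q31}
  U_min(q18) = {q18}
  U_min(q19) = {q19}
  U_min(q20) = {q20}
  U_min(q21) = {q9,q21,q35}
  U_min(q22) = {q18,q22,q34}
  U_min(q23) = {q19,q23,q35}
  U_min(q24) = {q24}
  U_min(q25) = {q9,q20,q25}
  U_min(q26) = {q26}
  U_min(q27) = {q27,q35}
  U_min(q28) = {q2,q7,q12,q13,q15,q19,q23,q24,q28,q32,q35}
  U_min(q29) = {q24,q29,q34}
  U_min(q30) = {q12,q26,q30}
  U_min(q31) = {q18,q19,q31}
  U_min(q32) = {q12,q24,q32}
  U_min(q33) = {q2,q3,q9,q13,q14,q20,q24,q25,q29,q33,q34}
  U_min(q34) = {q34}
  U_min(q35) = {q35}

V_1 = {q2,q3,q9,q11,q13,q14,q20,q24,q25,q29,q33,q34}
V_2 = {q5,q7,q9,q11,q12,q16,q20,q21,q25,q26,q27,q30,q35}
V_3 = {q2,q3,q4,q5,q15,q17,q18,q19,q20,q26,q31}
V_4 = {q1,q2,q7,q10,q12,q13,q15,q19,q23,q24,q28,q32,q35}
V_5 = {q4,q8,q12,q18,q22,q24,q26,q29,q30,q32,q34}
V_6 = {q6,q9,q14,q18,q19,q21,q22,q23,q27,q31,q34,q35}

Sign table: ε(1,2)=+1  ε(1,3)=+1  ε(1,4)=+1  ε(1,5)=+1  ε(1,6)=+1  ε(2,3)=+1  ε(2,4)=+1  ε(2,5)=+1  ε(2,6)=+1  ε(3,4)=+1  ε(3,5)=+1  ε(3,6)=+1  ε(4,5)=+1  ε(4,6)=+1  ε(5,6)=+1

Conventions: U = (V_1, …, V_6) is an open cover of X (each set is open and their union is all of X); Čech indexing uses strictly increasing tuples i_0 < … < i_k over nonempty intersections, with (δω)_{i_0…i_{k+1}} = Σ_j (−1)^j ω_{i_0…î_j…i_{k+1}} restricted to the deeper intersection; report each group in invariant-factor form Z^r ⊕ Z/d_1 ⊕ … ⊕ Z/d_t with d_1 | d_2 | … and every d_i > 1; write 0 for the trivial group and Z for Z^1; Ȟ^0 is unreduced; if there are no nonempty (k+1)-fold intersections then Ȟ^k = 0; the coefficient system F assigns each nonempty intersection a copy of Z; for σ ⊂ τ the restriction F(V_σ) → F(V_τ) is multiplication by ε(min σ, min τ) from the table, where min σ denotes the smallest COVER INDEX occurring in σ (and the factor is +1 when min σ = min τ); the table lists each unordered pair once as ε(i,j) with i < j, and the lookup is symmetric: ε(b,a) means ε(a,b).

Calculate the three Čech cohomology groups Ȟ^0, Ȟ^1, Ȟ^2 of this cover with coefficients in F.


Ȟ^0 ≅ Z,  Ȟ^1 ≅ 0,  Ȟ^2 ≅ Z/2

nonempty overlaps:
  V12={q9,q11,q20,q25} V13={q2,q3,q20} V14={q2,q13,q24} V15={q24,q29,q34} V16={q9,q14,q34} V23={q5,q20,q26} V24={q7,q12,q35} V25={q12,q26,q30} V26={q9,q21,q27,q35} V34={q2,q15,q19} V35={q4,q18,q26} V36={q18,q19,q31} V45={q12,q24,q32} V46={q19,q23,q35} V56={q18,q22,q34}
  V123={q20} V126={q9} V134={q2} V145={q24} V156={q34} V235={q26} V245={q12} V246={q35} V346={q19} V356={q18}
C dims 6,15,10; δ0: rk 5, SNF 1^5; δ1: rk 10, SNF 1^9·2
degree 0: 6−5−0 = 1 → Ȟ^0 ≅ Z
degree 1: 15−10−5 = 0 → Ȟ^1 ≅ 0
degree 2: 10−0−10 = 0 plus torsion [2] → Ȟ^2 ≅ Z/2


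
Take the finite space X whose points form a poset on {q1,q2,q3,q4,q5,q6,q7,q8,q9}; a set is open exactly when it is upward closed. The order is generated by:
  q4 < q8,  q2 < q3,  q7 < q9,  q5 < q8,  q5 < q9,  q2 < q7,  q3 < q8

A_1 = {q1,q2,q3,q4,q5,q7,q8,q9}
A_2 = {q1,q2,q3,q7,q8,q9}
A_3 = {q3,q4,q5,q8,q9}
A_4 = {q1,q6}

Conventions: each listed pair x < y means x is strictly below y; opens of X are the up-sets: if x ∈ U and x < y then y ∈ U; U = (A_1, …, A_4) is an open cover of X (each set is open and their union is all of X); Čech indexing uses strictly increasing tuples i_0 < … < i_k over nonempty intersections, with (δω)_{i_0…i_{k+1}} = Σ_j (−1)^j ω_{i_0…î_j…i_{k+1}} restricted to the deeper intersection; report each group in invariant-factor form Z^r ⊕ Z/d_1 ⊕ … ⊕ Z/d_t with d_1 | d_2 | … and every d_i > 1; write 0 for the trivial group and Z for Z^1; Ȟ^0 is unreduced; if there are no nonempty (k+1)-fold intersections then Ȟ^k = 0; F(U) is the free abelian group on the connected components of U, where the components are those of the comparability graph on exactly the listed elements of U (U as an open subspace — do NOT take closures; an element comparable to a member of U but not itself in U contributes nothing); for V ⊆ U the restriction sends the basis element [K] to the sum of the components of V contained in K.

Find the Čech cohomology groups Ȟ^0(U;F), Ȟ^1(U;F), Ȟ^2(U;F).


Ȟ^0 ≅ Z^3, Ȟ^1 ≅ 0 and Ȟ^2 ≅ 0

nerve simplices:
  A12={q1,q2,q3,q7,q8,q9} A13={q3,q4,q5,q8,q9} A14={q1} A23={q3,q8,q9} A24={q1}
  A123={q3,q8,q9} A124={q1}
components per intersection:
  A1: {q1} {q2,q3,q4,q5,q7,q8,q9}
  A2: {q1} {q2,q3,q7,q8,q9}
  A3: {q3,q4,q5,q8,q9}
  A4: {q1} {q6}
  A12: {q1} {q2,q3,q7,q8,q9}
  A13: {q3,q4,q5,q8,q9}
  A14: {q1}
  A23: {q3,q8} {q9}
  A24: {q1}
  A123: {q3,q8} {q9}
  A124: {q1}
C dims 7,7,3; δ0: rk 4, SNF 1^4; δ1: rk 3, SNF 1^3
degree 0: 7−4−0 = 3 → Ȟ^0 ≅ Z^3
degree 1: 7−3−4 = 0 → Ȟ^1 ≅ 0
degree 2: 3−0−3 = 0 → Ȟ^2 ≅ 0


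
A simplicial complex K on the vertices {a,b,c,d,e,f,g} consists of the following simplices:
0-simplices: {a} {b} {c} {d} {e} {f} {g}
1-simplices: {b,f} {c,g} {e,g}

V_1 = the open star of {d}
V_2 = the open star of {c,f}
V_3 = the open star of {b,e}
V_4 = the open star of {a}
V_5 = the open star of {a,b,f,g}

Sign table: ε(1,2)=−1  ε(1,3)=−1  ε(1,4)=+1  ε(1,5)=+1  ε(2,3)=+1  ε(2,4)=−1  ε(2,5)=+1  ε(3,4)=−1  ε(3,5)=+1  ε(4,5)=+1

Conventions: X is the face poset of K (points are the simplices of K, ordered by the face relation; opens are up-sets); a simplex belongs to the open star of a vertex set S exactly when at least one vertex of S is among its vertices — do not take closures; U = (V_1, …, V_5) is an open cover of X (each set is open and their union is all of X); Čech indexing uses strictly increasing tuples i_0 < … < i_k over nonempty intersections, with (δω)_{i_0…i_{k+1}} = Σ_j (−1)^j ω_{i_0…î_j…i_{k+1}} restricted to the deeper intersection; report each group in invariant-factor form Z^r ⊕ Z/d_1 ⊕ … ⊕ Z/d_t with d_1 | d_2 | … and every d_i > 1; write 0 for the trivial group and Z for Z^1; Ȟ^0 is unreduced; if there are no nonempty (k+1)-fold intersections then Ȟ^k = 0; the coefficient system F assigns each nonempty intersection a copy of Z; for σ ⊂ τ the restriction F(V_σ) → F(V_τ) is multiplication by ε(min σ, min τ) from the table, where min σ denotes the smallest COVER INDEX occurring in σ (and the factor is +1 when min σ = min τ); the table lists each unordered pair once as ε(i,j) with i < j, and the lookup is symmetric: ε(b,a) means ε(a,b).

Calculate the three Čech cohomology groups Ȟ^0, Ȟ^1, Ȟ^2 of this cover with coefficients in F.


nonempty intersections:
  V1={{d}} V2={{c},{f},{b,f},{c,g}} V3={{b},{e},{b,f},{e,g}} V4={{a}} V5={{a},{b},{f},{g},{b,f},{c,g},{e,g}}
  V23={{b,f}} V25={{f},{b,f},{c,g}} V35={{b},{b,f},{e,g}} V45={{a}}
  V235={{b,f}}
C dims 5,4,1; δ0: rk 3, SNF 1^3; δ1: rk 1, SNF 1^1
Ȟ^0: (5−3)−0=2 ⇒ Z^2
Ȟ^1: (4−1)−3=0 ⇒ 0
Ȟ^2: (1−0)−1=0 ⇒ 0

Ȟ^0 ≅ Z^2,  Ȟ^1 ≅ 0,  Ȟ^2 ≅ 0


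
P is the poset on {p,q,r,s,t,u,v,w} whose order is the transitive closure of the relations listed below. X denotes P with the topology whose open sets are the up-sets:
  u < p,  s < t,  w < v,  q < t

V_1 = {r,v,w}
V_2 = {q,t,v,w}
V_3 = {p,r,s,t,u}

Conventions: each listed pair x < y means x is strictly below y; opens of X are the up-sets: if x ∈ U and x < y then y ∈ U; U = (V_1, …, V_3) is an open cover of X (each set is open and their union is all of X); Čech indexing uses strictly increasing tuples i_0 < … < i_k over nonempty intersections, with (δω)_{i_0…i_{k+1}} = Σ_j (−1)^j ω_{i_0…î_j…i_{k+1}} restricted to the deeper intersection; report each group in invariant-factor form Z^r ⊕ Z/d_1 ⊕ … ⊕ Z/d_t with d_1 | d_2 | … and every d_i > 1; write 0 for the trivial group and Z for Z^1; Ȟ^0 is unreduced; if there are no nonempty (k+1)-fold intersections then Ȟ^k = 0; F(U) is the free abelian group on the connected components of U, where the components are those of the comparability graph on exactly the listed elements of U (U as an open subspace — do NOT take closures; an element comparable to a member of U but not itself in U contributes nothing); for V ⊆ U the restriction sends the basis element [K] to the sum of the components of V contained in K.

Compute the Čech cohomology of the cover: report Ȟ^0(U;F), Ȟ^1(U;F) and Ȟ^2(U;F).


Ȟ^0 = Z^4, Ȟ^1 = 0, Ȟ^2 = 0

nonempty intersections:
  V12={v,w} V13={r} V23={t}
components per intersection:
  V1: {r} {v,w}
  V2: {q,t} {v,w}
  V3: {p,u} {r} {s,t}
  V12: {v,w}
  V13: {r}
  V23: {t}
C dims 7,3; δ0: rk 3, SNF 1^3
Ȟ^0: (7−3)−0=4 ⇒ Z^4
Ȟ^1: (3−0)−3=0 ⇒ 0
Ȟ^2: (0−0)−0=0 ⇒ 0


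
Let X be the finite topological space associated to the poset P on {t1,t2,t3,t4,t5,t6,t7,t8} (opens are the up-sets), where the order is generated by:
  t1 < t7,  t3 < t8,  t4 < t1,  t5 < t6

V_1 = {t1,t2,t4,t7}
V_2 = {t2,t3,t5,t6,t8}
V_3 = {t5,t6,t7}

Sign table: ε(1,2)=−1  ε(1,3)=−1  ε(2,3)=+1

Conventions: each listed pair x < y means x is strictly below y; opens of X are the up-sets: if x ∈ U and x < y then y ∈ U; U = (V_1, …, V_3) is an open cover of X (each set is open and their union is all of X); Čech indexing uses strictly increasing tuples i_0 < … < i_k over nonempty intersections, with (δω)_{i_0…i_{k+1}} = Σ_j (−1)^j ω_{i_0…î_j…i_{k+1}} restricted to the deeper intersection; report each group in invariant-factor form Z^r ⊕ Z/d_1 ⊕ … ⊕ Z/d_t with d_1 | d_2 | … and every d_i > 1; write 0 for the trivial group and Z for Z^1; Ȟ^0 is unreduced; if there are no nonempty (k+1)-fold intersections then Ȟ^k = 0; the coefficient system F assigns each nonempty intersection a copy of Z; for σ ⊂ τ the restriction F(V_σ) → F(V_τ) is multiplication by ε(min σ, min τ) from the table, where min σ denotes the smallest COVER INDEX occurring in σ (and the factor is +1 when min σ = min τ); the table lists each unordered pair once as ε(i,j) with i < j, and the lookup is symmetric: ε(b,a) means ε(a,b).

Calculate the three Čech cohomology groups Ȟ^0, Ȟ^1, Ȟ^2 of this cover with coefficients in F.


nonempty intersections:
  V12={t2} V13={t7} V23={t5,t6}
C dims 3,3; δ0: rk 2, SNF 1^2
Ȟ^0: (3−2)−0=1 ⇒ Z
Ȟ^1: (3−0)−2=1 ⇒ Z
Ȟ^2: (0−0)−0=0 ⇒ 0

Ȟ^0 ≅ Z, Ȟ^1 ≅ Z and Ȟ^2 ≅ 0


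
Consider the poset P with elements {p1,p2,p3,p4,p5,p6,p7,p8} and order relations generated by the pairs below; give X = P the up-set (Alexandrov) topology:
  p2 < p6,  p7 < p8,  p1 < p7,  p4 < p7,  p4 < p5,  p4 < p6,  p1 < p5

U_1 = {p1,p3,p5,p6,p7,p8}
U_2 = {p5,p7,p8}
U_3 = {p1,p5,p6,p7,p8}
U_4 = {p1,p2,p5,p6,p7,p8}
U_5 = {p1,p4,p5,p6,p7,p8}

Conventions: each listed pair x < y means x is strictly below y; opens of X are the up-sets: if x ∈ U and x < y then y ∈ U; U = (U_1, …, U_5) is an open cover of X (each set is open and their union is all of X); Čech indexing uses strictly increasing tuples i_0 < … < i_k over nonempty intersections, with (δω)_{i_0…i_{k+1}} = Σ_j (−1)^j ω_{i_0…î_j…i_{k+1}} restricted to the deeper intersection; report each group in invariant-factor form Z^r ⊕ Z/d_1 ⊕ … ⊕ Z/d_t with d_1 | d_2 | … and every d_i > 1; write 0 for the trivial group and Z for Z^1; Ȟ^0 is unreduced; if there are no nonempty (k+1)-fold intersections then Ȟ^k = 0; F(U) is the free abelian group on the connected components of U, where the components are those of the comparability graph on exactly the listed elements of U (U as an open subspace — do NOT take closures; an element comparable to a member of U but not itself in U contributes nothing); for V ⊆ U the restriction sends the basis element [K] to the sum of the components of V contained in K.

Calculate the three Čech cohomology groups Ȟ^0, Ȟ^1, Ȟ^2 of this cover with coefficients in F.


intersection data:
  U12={p5,p7,p8} U13={p1,p5,p6,p7,p8} U14={p1,p5,p6,p7,p8} U15={p1,p5,p6,p7,p8} U23={p5,p7,p8} U24={p5,p7,p8} U25={p5,p7,p8} U34={p1,p5,p6,p7,p8} U35={p1,p5,p6,p7,p8} U45={p1,p5,p6,p7,p8}
  U123={p5,p7,p8} U124={p5,p7,p8} U125={p5,p7,p8} U134={p1,p5,p6,p7,p8} U135={p1,p5,p6,p7,p8} U145={p1,p5,p6,p7,p8} U234={p5,p7,p8} U235={p5,p7,p8} U245={p5,p7,p8} U345={p1,p5,p6,p7,p8}
  U1234={p5,p7,p8} U1235={p5,p7,p8} U1245={p5,p7,p8} U1345={p1,p5,p6,p7,p8} U2345={p5,p7,p8}
  U12345={p5,p7,p8}
components per intersection:
  U1: {p1,p5,p7,p8} {p3} {p6}
  U2: {p5} {p7,p8}
  U3: {p1,p5,p7,p8} {p6}
  U4: {p1,p5,p7,p8} {p2,p6}
  U5: {p1,p4,p5,p6,p7,p8}
  U12: {p5} {p7,p8}
  U13: {p1,p5,p7,p8} {p6}
  U14: {p1,p5,p7,p8} {p6}
  U15: {p1,p5,p7,p8} {p6}
  U23: {p5} {p7,p8}
  U24: {p5} {p7,p8}
  U25: {p5} {p7,p8}
  U34: {p1,p5,p7,p8} {p6}
  U35: {p1,p5,p7,p8} {p6}
  U45: {p1,p5,p7,p8} {p6}
  U123: {p5} {p7,p8}
  U124: {p5} {p7,p8}
  U125: {p5} {p7,p8}
  U134: {p1,p5,p7,p8} {p6}
  U135: {p1,p5,p7,p8} {p6}
  U145: {p1,p5,p7,p8} {p6}
  U234: {p5} {p7,p8}
  U235: {p5} {p7,p8}
  U245: {p5} {p7,p8}
  U345: {p1,p5,p7,p8} {p6}
  U1234: {p5} {p7,p8}
  U1235: {p5} {p7,p8}
  U1245: {p5} {p7,p8}
  U1345: {p1,p5,p7,p8} {p6}
  U2345: {p5} {p7,p8}
  U12345: {p5} {p7,p8}
C dims 10,20,20,10; δ0: rk 8, SNF 1^8; δ1: rk 12, SNF 1^12; δ2: rk 8, SNF 1^8
Ȟ^0 = (10 − 8) − 0 = 2, so Ȟ^0 ≅ Z^2
Ȟ^1 = (20 − 12) − 8 = 0, so Ȟ^1 ≅ 0
Ȟ^2 = (20 − 8) − 12 = 0, so Ȟ^2 ≅ 0

Ȟ^0 ≅ Z^2, Ȟ^1 ≅ 0 and Ȟ^2 ≅ 0


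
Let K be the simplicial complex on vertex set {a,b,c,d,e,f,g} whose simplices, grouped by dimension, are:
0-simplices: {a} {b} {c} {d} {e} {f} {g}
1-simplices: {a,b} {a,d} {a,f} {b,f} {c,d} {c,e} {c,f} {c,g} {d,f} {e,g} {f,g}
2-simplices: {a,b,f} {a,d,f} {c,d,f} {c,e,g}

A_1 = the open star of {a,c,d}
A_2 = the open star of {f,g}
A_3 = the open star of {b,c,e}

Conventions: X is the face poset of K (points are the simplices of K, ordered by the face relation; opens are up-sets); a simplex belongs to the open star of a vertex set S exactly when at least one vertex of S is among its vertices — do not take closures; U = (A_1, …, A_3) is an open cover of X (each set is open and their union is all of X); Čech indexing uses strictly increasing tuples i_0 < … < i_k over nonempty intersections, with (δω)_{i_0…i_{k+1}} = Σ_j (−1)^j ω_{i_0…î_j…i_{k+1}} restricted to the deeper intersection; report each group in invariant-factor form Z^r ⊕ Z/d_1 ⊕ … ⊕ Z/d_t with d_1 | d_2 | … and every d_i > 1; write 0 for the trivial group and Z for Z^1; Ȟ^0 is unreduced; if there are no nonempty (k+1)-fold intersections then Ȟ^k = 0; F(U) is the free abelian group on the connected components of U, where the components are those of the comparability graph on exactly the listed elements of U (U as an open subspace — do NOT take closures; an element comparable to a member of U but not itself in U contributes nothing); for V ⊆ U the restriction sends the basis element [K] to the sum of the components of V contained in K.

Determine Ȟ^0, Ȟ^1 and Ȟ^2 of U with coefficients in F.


nonempty overlaps:
  A1={{a},{c},{d},{a,b},{a,d},{a,f},{c,d},{c,e},{c,f},{c,g},{d,f},{a,b,f},{a,d,f},{c,d,f},{c,e,g}} A2={{f},{g},{a,f},{b,f},{c,f},{c,g},{d,f},{e,g},{f,g},{a,b,f},{a,d,f},{c,d,f},{c,e,g}} A3={{b},{c},{e},{a,b},{b,f},{c,d},{c,e},{c,f},{c,g},{e,g},{a,b,f},{c,d,f},{c,e,g}}
  A12={{a,f},{c,f},{c,g},{d,f},{a,b,f},{a,d,f},{c,d,f},{c,e,g}} A13={{c},{a,b},{c,d},{c,e},{c,f},{c,g},{a,b,f},{c,d,f},{c,e,g}} A23={{b,f},{c,f},{c,g},{e,g},{a,b,f},{c,d,f},{c,e,g}}
  A123={{c,f},{c,g},{a,b,f},{c,d,f},{c,e,g}}
components per intersection:
  A1: {{a},{c},{d},{a,b},{a,d},{a,f},{c,d},{c,e},{c,f},{c,g},{d,f},{a,b,f},{a,d,f},{c,d,f},{c,e,g}}
  A2: {{f},{g},{a,f},{b,f},{c,f},{c,g},{d,f},{e,g},{f,g},{a,b,f},{a,d,f},{c,d,f},{c,e,g}}
  A3: {{b},{a,b},{b,f},{a,b,f}} {{c},{e},{c,d},{c,e},{c,f},{c,g},{e,g},{c,d,f},{c,e,g}}
  A12: {{a,f},{c,f},{d,f},{a,b,f},{a,d,f},{c,d,f}} {{c,g},{c,e,g}}
  A13: {{c},{c,d},{c,e},{c,f},{c,g},{c,d,f},{c,e,g}} {{a,b},{a,b,f}}
  A23: {{b,f},{a,b,f}} {{c,f},{c,d,f}} {{c,g},{e,g},{c,e,g}}
  A123: {{c,f},{c,d,f}} {{c,g},{c,e,g}} {{a,b,f}}
C dims 4,7,3; δ0: rk 3, SNF 1^3; δ1: rk 3, SNF 1^3
degree 0: 4−3−0 = 1 → Ȟ^0 ≅ Z
degree 1: 7−3−3 = 1 → Ȟ^1 ≅ Z
degree 2: 3−0−3 = 0 → Ȟ^2 ≅ 0

Ȟ^0(U;F) ≅ Z, Ȟ^1(U;F) ≅ Z and Ȟ^2(U;F) ≅ 0


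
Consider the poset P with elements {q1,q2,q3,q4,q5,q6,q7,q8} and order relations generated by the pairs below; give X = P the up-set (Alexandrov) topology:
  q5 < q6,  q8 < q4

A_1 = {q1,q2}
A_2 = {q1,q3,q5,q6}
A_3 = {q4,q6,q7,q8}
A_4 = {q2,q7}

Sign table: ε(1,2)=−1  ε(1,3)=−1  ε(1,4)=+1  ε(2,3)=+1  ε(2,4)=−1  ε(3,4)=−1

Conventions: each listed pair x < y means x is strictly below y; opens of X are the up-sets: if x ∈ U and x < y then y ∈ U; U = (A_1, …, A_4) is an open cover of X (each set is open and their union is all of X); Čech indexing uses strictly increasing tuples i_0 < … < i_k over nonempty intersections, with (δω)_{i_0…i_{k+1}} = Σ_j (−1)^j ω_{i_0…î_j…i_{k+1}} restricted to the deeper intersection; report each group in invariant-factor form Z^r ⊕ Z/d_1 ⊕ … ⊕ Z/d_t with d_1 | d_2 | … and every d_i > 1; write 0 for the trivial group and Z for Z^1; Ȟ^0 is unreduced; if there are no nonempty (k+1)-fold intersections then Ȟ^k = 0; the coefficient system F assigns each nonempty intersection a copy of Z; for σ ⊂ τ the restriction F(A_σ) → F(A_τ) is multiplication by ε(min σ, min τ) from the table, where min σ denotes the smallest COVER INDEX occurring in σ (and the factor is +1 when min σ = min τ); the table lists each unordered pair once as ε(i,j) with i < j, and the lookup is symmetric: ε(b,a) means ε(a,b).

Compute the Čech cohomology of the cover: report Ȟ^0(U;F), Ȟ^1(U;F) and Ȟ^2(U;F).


nerve of the cover:
  A12={q1} A14={q2} A23={q6} A34={q7}
C dims 4,4; δ0: rk 3, SNF 1^3
Ȟ^0 = (4 − 3) − 0 = 1, so Ȟ^0 ≅ Z
Ȟ^1 = (4 − 0) − 3 = 1, so Ȟ^1 ≅ Z
Ȟ^2 = (0 − 0) − 0 = 0, so Ȟ^2 ≅ 0

Ȟ^0(U;F) ≅ Z; Ȟ^1(U;F) ≅ Z; Ȟ^2(U;F) ≅ 0


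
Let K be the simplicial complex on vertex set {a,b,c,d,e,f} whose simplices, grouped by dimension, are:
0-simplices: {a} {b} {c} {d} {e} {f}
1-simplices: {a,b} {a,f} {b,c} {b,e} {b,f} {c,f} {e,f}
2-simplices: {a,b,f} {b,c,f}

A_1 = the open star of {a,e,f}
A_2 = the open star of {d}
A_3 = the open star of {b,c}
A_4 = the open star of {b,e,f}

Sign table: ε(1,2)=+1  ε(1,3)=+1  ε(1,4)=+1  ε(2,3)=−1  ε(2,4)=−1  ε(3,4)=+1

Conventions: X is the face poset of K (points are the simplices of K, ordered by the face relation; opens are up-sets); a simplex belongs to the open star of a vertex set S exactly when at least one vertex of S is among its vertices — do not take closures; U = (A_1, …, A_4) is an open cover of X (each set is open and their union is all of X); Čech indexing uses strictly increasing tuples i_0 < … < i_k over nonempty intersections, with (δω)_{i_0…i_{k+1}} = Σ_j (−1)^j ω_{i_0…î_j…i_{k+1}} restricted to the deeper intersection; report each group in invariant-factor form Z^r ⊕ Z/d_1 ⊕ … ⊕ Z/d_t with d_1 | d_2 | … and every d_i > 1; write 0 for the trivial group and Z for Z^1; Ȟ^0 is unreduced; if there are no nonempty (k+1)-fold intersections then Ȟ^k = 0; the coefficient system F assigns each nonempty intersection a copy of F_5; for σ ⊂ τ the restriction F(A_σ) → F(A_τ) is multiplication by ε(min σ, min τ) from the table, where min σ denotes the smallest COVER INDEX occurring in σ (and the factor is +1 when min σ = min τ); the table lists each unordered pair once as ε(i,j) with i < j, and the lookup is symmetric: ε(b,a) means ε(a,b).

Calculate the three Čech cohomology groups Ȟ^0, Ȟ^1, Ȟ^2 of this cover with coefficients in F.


Ȟ^0 = Z/5 ⊕ Z/5, Ȟ^1 = 0, Ȟ^2 = 0

nonempty intersections:
  A1={{a},{e},{f},{a,b},{a,f},{b,e},{b,f},{c,f},{e,f},{a,b,f},{b,c,f}} A2={{d}} A3={{b},{c},{a,b},{b,c},{b,e},{b,f},{c,f},{a,b,f},{b,c,f}} A4={{b},{e},{f},{a,b},{a,f},{b,c},{b,e},{b,f},{c,f},{e,f},{a,b,f},{b,c,f}}
  A13={{a,b},{b,e},{b,f},{c,f},{a,b,f},{b,c,f}} A14={{e},{f},{a,b},{a,f},{b,e},{b,f},{c,f},{e,f},{a,b,f},{b,c,f}} A34={{b},{a,b},{b,c},{b,e},{b,f},{c,f},{a,b,f},{b,c,f}}
  A134={{a,b},{b,e},{b,f},{c,f},{a,b,f},{b,c,f}}
C dims 4,3,1; δ0: rk_F5 2; δ1: rk_F5 1
Ȟ^0: (4−2)−0=2 ⇒ Z/5 ⊕ Z/5
Ȟ^1: (3−1)−2=0 ⇒ 0
Ȟ^2: (1−0)−1=0 ⇒ 0


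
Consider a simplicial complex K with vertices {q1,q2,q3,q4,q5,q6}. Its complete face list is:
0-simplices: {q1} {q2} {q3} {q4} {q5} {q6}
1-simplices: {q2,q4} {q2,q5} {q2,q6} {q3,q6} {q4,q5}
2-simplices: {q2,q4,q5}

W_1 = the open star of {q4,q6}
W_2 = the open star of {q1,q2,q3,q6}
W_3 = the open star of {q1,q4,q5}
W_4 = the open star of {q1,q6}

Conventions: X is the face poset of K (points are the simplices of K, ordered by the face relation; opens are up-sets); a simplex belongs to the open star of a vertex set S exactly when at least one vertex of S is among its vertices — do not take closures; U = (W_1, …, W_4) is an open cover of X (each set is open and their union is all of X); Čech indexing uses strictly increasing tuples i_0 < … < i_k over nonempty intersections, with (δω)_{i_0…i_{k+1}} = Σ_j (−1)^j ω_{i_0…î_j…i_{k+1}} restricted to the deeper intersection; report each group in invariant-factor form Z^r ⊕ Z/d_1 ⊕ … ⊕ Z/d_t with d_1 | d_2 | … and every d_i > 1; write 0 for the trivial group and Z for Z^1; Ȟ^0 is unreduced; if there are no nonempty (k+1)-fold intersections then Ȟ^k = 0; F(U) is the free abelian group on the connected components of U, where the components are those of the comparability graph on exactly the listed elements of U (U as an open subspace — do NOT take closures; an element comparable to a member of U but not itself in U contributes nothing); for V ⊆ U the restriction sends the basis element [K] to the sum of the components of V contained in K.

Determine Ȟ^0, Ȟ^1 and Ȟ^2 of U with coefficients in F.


Ȟ^0(U;F) ≅ Z^2, Ȟ^1(U;F) ≅ 0, Ȟ^2(U;F) ≅ 0

intersection data:
  W1={{q4},{q6},{q2,q4},{q2,q6},{q3,q6},{q4,q5},{q2,q4,q5}} W2={{q1},{q2},{q3},{q6},{q2,q4},{q2,q5},{q2,q6},{q3,q6},{q2,q4,q5}} W3={{q1},{q4},{q5},{q2,q4},{q2,q5},{q4,q5},{q2,q4,q5}} W4={{q1},{q6},{q2,q6},{q3,q6}}
  W12={{q6},{q2,q4},{q2,q6},{q3,q6},{q2,q4,q5}} W13={{q4},{q2,q4},{q4,q5},{q2,q4,q5}} W14={{q6},{q2,q6},{q3,q6}} W23={{q1},{q2,q4},{q2,q5},{q2,q4,q5}} W24={{q1},{q6},{q2,q6},{q3,q6}} W34={{q1}}
  W123={{q2,q4},{q2,q4,q5}} W124={{q6},{q2,q6},{q3,q6}} W234={{q1}}
components per intersection:
  W1: {{q4},{q2,q4},{q4,q5},{q2,q4,q5}} {{q6},{q2,q6},{q3,q6}}
  W2: {{q1}} {{q2},{q3},{q6},{q2,q4},{q2,q5},{q2,q6},{q3,q6},{q2,q4,q5}}
  W3: {{q1}} {{q4},{q5},{q2,q4},{q2,q5},{q4,q5},{q2,q4,q5}}
  W4: {{q1}} {{q6},{q2,q6},{q3,q6}}
  W12: {{q6},{q2,q6},{q3,q6}} {{q2,q4},{q2,q4,q5}}
  W13: {{q4},{q2,q4},{q4,q5},{q2,q4,q5}}
  W14: {{q6},{q2,q6},{q3,q6}}
  W23: {{q1}} {{q2,q4},{q2,q5},{q2,q4,q5}}
  W24: {{q1}} {{q6},{q2,q6},{q3,q6}}
  W34: {{q1}}
  W123: {{q2,q4},{q2,q4,q5}}
  W124: {{q6},{q2,q6},{q3,q6}}
  W234: {{q1}}
C dims 8,9,3; δ0: rk 6, SNF 1^6; δ1: rk 3, SNF 1^3
Ȟ^0 = (8 − 6) − 0 = 2, so Ȟ^0 ≅ Z^2
Ȟ^1 = (9 − 3) − 6 = 0, so Ȟ^1 ≅ 0
Ȟ^2 = (3 − 0) − 3 = 0, so Ȟ^2 ≅ 0


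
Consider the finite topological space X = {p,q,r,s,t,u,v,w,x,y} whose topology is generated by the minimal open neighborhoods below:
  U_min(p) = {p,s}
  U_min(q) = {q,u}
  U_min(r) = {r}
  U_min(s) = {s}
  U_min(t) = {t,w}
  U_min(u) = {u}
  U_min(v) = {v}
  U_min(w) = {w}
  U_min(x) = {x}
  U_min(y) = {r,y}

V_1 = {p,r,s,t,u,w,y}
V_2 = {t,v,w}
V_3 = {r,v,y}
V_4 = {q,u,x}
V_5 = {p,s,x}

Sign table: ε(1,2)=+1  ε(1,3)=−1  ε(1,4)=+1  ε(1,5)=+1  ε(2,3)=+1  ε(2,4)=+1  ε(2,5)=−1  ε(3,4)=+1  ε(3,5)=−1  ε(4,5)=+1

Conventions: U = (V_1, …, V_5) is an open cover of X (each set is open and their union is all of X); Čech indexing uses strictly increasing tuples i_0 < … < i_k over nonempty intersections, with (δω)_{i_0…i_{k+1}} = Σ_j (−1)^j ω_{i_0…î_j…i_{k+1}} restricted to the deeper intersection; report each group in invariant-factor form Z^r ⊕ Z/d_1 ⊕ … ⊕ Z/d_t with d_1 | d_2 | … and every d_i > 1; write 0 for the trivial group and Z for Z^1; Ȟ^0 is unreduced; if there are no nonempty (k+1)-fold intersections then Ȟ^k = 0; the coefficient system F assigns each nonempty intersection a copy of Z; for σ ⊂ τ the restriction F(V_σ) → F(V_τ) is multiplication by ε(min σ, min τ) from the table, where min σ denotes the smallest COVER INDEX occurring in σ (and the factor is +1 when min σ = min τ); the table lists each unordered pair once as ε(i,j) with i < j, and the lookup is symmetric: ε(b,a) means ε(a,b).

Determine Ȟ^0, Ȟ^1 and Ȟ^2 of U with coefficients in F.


nonempty intersections:
  V12={t,w} V13={r,y} V14={u} V15={p,s} V23={v} V45={x}
C dims 5,6; δ0: rk 5, SNF 1^4·2
Ȟ^0: (5−5)−0=0 ⇒ 0
Ȟ^1: (6−0)−5=1 plus torsion [2] ⇒ Z ⊕ Z/2
Ȟ^2: (0−0)−0=0 ⇒ 0

Ȟ^0(U;F) ≅ 0, Ȟ^1(U;F) ≅ Z ⊕ Z/2 and Ȟ^2(U;F) ≅ 0


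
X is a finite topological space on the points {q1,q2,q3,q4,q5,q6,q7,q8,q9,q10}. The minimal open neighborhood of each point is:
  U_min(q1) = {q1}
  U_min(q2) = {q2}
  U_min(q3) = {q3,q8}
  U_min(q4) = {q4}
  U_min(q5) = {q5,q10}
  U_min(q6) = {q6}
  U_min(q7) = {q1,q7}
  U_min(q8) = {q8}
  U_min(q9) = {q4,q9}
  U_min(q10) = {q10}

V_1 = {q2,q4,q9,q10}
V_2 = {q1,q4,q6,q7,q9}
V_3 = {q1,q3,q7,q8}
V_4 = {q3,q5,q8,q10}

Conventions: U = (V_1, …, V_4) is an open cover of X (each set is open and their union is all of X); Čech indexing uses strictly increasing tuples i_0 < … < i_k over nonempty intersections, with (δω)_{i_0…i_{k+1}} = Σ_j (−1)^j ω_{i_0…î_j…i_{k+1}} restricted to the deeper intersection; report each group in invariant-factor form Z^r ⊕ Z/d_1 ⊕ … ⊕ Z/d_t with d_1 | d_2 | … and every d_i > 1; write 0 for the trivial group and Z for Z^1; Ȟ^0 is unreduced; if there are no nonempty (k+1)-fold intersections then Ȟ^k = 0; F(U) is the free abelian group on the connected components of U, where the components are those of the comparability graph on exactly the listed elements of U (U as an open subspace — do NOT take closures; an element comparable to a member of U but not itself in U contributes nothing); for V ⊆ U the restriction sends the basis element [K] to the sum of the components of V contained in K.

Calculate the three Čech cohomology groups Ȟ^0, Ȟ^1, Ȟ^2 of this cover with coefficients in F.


Ȟ^0 = Z^6,  Ȟ^1 = 0,  Ȟ^2 = 0

cover nerve:
  V12={q4,q9} V14={q10} V23={q1,q7} V34={q3,q8}
components per intersection:
  V1: {q2} {q4,q9} {q10}
  V2: {q1,q7} {q4,q9} {q6}
  V3: {q1,q7} {q3,q8}
  V4: {q3,q8} {q5,q10}
  V12: {q4,q9}
  V14: {q10}
  V23: {q1,q7}
  V34: {q3,q8}
C dims 10,4; δ0: rk 4, SNF 1^4
Ȟ^0: (10−4)−0=6 ⇒ Z^6
Ȟ^1: (4−0)−4=0 ⇒ 0
Ȟ^2: (0−0)−0=0 ⇒ 0
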